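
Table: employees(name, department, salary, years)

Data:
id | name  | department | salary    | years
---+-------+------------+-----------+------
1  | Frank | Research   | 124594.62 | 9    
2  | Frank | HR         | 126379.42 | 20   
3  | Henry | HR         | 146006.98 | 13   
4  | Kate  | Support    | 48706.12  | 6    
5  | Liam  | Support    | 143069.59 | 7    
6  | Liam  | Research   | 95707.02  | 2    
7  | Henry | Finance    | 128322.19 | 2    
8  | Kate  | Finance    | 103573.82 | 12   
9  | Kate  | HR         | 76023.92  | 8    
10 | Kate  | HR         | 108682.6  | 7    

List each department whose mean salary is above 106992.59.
SELECT department, AVG(salary)
FROM employees
GROUP BY department
HAVING AVG(salary) > 106992.59

Result:
  Finance: avg=115948.01
  HR: avg=114273.23
  Research: avg=110150.82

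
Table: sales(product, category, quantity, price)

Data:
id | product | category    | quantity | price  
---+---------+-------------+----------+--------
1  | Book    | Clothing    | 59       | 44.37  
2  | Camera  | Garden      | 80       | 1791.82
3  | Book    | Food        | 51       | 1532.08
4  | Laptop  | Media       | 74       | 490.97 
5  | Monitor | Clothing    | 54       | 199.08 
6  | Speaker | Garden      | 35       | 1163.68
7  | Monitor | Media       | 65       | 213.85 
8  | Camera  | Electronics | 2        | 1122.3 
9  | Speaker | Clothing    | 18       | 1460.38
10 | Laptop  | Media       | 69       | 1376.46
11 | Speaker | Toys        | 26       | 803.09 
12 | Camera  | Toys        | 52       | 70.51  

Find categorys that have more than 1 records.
SELECT category, COUNT(*) as cnt
FROM sales
GROUP BY category
HAVING COUNT(*) > 1

Result:
  Clothing: 3
  Garden: 2
  Media: 3
  Toys: 2

Note: HAVING filters groups after aggregation, WHERE filters rows before.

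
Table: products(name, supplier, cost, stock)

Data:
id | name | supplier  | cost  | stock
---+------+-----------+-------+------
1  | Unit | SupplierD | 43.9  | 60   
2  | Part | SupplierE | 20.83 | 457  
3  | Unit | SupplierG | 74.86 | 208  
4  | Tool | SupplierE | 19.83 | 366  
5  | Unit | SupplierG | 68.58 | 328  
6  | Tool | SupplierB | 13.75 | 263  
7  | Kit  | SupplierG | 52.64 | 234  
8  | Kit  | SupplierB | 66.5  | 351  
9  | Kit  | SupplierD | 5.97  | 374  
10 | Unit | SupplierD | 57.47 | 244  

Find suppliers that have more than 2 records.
SELECT supplier, COUNT(*) as cnt
FROM products
GROUP BY supplier
HAVING COUNT(*) > 2

Result:
  SupplierD: 3
  SupplierG: 3

Note: HAVING filters groups after aggregation, WHERE filters rows before.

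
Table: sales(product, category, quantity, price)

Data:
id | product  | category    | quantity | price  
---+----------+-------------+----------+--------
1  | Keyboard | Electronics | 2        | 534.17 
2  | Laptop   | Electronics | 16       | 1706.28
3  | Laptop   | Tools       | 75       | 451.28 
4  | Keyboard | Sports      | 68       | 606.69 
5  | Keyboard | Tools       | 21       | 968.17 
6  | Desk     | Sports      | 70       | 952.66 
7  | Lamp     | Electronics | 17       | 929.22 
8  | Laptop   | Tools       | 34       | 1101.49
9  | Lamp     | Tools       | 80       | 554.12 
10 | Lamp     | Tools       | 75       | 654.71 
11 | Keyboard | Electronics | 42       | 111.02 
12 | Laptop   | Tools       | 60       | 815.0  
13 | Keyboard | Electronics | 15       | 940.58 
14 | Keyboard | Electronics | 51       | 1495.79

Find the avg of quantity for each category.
SELECT category, AVG(quantity) as result
FROM sales
GROUP BY category

Result:
  Electronics: 23.83
  Sports: 69.00
  Tools: 57.50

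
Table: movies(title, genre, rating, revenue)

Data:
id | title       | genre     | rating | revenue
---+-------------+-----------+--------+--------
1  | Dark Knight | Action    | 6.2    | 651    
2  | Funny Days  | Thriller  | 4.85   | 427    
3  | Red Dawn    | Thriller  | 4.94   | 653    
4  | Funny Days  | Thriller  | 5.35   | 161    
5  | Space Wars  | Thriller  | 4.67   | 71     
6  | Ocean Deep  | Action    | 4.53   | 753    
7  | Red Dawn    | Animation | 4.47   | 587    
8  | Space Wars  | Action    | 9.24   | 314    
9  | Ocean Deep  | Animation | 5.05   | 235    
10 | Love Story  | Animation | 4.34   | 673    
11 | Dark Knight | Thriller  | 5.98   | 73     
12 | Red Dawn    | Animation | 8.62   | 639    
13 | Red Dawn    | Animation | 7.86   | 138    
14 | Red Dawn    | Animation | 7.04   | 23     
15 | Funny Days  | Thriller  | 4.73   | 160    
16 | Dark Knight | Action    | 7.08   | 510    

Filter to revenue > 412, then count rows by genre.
SELECT genre, COUNT(*)
FROM movies
WHERE revenue > 412
GROUP BY genre

Note: WHERE filters rows before grouping.

Result:
  Action: 3
  Animation: 3
  Thriller: 2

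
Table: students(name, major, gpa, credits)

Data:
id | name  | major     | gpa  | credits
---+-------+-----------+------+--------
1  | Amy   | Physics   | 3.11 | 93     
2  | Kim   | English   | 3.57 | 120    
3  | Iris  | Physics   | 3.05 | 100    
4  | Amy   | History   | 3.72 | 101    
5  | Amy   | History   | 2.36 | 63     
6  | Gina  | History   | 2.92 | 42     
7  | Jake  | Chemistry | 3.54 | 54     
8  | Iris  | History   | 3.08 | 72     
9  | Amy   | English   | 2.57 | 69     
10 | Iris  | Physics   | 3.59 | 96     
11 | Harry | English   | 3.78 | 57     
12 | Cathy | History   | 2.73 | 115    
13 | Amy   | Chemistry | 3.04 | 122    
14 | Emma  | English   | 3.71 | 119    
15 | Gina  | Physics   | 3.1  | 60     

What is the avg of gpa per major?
SELECT major, AVG(gpa) as result
FROM students
GROUP BY major

Result:
  Chemistry: 3.29
  English: 3.41
  History: 2.96
  Physics: 3.21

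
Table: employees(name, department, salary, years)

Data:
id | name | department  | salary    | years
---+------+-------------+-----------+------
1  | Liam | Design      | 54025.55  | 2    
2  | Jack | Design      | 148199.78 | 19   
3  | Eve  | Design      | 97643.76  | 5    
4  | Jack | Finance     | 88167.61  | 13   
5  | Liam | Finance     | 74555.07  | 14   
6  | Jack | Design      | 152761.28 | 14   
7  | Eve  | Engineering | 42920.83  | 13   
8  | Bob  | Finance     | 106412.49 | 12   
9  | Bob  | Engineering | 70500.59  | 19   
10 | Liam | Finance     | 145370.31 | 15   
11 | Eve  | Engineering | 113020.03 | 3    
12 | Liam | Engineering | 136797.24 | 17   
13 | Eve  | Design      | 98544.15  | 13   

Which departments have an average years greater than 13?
SELECT department, AVG(years)
FROM employees
GROUP BY department
HAVING AVG(years) > 13

Result:
  Finance: avg=13.50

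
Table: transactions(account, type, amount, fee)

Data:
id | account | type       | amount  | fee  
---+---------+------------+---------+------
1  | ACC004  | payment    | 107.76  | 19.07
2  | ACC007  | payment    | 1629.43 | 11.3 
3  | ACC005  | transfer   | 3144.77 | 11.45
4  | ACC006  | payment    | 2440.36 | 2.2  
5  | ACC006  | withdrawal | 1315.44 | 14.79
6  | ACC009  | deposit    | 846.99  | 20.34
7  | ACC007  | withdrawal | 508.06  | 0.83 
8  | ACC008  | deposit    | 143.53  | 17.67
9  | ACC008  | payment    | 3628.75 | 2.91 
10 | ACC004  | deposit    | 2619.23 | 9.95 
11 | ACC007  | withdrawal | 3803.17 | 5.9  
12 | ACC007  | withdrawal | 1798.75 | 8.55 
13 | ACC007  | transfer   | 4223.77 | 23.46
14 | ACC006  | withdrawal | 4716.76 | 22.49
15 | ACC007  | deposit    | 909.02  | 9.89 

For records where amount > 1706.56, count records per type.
SELECT type, COUNT(*)
FROM transactions
WHERE amount > 1706.56
GROUP BY type

Note: WHERE filters rows before grouping.

Result:
  deposit: 1
  payment: 2
  transfer: 2
  withdrawal: 3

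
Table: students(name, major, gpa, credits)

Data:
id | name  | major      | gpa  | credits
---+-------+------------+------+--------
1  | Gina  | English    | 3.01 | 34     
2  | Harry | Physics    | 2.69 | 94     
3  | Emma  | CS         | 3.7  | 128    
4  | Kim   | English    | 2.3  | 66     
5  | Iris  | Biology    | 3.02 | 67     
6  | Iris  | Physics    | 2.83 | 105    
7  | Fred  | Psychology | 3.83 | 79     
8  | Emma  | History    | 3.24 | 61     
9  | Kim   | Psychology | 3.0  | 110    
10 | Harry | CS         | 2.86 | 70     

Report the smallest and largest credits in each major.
SELECT major, MIN(credits), MAX(credits)
FROM students
GROUP BY major

Result:
  Biology: min=67, max=67
  CS: min=70, max=128
  English: min=34, max=66
  History: min=61, max=61
  Physics: min=94, max=105
  Psychology: min=79, max=110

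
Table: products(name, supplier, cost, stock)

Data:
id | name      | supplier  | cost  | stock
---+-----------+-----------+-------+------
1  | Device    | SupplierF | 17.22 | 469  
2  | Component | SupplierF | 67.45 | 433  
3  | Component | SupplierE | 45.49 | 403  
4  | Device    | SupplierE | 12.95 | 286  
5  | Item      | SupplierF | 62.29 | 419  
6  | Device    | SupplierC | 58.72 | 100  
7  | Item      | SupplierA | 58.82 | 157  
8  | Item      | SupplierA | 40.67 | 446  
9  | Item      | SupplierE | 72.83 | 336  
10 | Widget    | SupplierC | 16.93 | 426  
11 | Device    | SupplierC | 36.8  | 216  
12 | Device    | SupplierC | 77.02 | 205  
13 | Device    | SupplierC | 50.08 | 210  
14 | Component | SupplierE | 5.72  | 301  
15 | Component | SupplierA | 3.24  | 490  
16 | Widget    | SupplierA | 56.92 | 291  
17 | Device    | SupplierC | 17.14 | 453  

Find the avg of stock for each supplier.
SELECT supplier, AVG(stock) as result
FROM products
GROUP BY supplier

Result:
  SupplierA: 346.00
  SupplierC: 268.33
  SupplierE: 331.50
  SupplierF: 440.33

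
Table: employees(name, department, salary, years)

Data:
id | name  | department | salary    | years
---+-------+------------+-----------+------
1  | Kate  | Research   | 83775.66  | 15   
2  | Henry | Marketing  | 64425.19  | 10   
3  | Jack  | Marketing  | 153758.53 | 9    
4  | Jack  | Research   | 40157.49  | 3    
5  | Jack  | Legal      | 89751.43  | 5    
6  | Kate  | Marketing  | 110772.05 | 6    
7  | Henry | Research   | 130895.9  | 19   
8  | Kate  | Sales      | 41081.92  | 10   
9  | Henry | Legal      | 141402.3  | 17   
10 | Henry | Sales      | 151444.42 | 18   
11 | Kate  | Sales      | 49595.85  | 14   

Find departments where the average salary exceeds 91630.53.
SELECT department, AVG(salary)
FROM employees
GROUP BY department
HAVING AVG(salary) > 91630.53

Result:
  Legal: avg=115576.87
  Marketing: avg=109651.92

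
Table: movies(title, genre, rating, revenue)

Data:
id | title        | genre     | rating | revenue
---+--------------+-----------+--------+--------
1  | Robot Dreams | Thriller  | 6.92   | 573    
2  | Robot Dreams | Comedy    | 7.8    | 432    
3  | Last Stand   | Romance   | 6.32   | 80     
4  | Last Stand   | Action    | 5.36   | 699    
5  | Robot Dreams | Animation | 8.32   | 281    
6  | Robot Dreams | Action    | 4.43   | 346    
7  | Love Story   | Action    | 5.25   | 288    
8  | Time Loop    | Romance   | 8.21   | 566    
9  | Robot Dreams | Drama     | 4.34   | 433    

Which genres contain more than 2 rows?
SELECT genre, COUNT(*) as cnt
FROM movies
GROUP BY genre
HAVING COUNT(*) > 2

Result:
  Action: 3

Note: HAVING filters groups after aggregation, WHERE filters rows before.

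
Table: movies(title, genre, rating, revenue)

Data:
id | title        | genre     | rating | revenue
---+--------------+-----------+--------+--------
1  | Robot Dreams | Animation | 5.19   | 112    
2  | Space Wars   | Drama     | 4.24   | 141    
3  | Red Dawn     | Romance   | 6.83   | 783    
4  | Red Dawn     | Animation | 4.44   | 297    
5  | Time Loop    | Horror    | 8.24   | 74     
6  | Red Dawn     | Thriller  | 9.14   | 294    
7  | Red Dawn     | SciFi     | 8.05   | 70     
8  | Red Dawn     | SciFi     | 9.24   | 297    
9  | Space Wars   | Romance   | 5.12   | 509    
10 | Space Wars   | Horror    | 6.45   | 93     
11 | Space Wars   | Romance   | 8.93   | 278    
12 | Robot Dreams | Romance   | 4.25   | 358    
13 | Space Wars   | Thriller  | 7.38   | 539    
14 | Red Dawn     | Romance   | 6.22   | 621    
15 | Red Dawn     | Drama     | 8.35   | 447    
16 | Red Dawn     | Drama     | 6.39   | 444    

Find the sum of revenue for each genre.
SELECT genre, SUM(revenue) as result
FROM movies
GROUP BY genre

Result:
  Animation: 409
  Drama: 1032
  Horror: 167
  Romance: 2549
  SciFi: 367
  Thriller: 833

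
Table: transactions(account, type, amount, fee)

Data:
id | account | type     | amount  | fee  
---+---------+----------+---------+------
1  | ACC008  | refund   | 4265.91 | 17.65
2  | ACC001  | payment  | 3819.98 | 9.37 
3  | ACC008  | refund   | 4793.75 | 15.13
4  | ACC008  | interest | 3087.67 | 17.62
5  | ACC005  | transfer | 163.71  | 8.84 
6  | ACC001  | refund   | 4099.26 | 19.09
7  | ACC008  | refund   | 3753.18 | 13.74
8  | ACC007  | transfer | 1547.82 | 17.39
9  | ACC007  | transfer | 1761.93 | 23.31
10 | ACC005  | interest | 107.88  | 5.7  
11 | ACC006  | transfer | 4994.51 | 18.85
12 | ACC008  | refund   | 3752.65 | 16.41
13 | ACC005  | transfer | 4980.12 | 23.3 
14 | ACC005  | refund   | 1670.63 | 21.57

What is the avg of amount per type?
SELECT type, AVG(amount) as result
FROM transactions
GROUP BY type

Result:
  interest: 1597.78
  payment: 3819.98
  refund: 3722.56
  transfer: 2689.62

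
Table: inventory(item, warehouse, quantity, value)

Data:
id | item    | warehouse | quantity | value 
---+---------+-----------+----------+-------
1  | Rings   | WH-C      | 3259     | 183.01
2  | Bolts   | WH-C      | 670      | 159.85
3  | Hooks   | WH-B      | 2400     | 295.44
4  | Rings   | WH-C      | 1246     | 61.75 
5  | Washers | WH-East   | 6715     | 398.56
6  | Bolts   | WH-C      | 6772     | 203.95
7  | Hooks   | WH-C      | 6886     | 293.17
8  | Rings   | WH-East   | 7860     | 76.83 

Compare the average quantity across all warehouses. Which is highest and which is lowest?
SELECT warehouse, AVG(quantity)
FROM inventory
GROUP BY warehouse
ORDER BY AVG(quantity)

All groups:
  WH-B: 2400.00
  WH-C: 3766.60
  WH-East: 7287.50

Highest: WH-East (7287.50)
Lowest: WH-B (2400.00)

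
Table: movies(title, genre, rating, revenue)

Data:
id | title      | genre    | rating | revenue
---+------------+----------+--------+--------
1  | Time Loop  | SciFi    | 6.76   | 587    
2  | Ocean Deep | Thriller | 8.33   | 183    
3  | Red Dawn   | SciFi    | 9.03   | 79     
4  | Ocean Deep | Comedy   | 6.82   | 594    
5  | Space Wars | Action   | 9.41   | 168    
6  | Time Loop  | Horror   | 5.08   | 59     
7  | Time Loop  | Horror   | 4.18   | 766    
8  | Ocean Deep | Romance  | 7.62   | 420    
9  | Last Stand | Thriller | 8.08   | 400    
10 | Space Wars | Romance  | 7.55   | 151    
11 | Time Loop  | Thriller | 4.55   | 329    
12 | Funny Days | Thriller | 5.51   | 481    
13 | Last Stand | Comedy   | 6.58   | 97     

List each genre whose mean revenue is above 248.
SELECT genre, AVG(revenue)
FROM movies
GROUP BY genre
HAVING AVG(revenue) > 248

Result:
  Comedy: avg=345.50
  Horror: avg=412.50
  Romance: avg=285.50
  SciFi: avg=333.00
  Thriller: avg=348.25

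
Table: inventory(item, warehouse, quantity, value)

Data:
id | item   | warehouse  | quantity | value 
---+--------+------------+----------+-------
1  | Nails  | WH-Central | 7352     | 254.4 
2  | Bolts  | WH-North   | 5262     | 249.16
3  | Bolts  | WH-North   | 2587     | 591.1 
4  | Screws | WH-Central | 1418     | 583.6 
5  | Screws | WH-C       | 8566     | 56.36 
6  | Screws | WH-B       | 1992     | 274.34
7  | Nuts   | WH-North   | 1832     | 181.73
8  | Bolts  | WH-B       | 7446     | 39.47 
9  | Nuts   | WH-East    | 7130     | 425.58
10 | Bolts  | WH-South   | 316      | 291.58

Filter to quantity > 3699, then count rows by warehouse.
SELECT warehouse, COUNT(*)
FROM inventory
WHERE quantity > 3699
GROUP BY warehouse

Note: WHERE filters rows before grouping.

Result:
  WH-B: 1
  WH-C: 1
  WH-Central: 1
  WH-East: 1
  WH-North: 1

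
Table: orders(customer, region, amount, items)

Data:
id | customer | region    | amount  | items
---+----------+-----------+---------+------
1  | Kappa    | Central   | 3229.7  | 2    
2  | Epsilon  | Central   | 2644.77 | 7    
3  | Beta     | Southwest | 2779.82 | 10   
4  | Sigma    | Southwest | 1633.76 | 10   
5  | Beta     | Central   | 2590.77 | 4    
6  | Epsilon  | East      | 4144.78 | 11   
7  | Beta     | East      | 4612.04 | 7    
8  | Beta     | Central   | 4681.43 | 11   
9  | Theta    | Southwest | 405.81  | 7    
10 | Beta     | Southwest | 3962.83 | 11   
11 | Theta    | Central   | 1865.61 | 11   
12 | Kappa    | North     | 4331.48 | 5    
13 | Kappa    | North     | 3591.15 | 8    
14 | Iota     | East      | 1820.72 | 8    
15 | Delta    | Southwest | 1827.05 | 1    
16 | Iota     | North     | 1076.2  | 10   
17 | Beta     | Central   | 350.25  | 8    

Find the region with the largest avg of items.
SELECT region, AVG(items) as val
FROM orders
GROUP BY region
ORDER BY val DESC
LIMIT 1

Result: East with avg(items) = 8.67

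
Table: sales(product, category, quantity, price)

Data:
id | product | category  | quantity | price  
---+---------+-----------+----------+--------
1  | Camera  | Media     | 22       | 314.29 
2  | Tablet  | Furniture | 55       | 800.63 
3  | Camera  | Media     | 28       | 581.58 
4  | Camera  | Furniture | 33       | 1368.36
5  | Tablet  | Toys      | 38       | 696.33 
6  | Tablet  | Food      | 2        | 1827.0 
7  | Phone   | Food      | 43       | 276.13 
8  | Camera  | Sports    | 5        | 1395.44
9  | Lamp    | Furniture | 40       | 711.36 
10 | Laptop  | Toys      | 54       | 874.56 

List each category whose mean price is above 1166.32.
SELECT category, AVG(price)
FROM sales
GROUP BY category
HAVING AVG(price) > 1166.32

Result:
  Sports: avg=1395.44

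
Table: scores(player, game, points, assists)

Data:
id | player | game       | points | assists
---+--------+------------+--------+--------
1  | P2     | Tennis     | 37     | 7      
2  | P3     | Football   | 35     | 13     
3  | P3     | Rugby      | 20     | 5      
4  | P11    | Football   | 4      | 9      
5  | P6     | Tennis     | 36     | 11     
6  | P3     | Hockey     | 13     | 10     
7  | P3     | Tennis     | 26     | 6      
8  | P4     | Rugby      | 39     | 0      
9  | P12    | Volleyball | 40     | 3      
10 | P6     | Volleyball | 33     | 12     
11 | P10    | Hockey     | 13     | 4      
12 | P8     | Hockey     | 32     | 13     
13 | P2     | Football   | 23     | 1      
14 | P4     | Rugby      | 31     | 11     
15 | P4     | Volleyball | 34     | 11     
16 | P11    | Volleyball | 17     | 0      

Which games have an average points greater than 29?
SELECT game, AVG(points)
FROM scores
GROUP BY game
HAVING AVG(points) > 29

Result:
  Rugby: avg=30.00
  Tennis: avg=33.00
  Volleyball: avg=31.00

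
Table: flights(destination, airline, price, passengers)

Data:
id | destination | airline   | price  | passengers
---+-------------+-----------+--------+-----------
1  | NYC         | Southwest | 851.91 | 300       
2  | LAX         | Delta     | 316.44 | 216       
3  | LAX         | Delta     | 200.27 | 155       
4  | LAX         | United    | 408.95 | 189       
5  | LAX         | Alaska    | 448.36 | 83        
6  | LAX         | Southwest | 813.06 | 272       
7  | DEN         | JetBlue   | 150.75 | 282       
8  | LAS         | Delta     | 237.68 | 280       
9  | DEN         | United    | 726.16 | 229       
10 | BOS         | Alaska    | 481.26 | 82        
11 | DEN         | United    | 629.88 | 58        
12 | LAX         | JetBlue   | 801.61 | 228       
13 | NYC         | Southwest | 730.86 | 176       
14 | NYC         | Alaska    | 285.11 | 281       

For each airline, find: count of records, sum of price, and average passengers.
SELECT airline,
       COUNT(*) as cnt,
       SUM(price) as total_price,
       AVG(passengers) as avg_passengers
FROM flights
GROUP BY airline

Result:
  Alaska: 3 records, 1214.73 total price, 148.67 avg passengers
  Delta: 3 records, 754.39 total price, 217.00 avg passengers
  JetBlue: 2 records, 952.36 total price, 255.00 avg passengers
  Southwest: 3 records, 2395.83 total price, 249.33 avg passengers
  United: 3 records, 1764.99 total price, 158.67 avg passengers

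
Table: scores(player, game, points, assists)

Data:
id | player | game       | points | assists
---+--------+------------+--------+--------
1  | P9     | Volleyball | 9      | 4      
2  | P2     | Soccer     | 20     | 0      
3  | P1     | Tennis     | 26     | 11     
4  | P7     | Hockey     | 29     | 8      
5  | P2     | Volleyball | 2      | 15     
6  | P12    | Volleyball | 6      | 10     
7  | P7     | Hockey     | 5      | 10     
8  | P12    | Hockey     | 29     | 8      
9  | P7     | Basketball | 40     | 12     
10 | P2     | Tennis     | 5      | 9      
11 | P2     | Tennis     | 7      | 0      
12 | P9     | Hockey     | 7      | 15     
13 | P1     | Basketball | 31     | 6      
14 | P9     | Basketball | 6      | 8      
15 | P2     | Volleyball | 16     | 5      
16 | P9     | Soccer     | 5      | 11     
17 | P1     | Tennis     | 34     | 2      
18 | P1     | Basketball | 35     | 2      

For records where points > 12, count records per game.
SELECT game, COUNT(*)
FROM scores
WHERE points > 12
GROUP BY game

Note: WHERE filters rows before grouping.

Result:
  Basketball: 3
  Hockey: 2
  Soccer: 1
  Tennis: 2
  Volleyball: 1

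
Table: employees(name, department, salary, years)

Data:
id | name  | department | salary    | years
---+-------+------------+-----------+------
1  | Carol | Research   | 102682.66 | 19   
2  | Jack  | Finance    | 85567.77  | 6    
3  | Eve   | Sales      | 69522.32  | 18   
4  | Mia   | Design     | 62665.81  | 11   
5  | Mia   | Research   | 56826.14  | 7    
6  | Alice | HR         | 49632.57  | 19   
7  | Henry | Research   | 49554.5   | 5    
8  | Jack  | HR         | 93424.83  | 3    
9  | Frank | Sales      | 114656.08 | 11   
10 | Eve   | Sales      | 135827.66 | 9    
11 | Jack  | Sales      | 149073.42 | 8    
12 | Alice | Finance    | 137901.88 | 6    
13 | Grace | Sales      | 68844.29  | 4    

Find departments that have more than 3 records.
SELECT department, COUNT(*) as cnt
FROM employees
GROUP BY department
HAVING COUNT(*) > 3

Result:
  Sales: 5

Note: HAVING filters groups after aggregation, WHERE filters rows before.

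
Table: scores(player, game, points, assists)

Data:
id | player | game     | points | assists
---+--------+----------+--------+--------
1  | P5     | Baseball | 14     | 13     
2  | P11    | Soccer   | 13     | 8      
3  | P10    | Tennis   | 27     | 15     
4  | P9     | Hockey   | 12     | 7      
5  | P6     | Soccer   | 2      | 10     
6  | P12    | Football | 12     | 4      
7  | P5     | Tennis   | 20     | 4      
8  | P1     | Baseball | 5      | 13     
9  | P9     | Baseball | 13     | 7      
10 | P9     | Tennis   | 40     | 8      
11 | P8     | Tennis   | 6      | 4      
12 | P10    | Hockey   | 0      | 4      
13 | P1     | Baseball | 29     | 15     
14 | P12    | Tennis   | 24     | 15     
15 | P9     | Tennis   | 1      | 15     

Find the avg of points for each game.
SELECT game, AVG(points) as result
FROM scores
GROUP BY game

Result:
  Baseball: 15.25
  Football: 12.00
  Hockey: 6.00
  Soccer: 7.50
  Tennis: 19.67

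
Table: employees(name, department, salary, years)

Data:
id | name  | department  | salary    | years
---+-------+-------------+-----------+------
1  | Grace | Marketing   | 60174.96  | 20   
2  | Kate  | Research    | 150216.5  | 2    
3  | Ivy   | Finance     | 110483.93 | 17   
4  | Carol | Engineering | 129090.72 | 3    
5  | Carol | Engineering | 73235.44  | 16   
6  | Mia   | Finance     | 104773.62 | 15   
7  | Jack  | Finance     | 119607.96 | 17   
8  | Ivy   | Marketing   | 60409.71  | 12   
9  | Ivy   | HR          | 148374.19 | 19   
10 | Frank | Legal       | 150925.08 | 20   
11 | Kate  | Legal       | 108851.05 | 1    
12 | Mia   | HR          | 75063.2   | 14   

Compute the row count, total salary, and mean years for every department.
SELECT department,
       COUNT(*) as cnt,
       SUM(salary) as total_salary,
       AVG(years) as avg_years
FROM employees
GROUP BY department

Result:
  Engineering: 2 records, 202326.16 total salary, 9.50 avg years
  Finance: 3 records, 334865.51 total salary, 16.33 avg years
  HR: 2 records, 223437.39 total salary, 16.50 avg years
  Legal: 2 records, 259776.13 total salary, 10.50 avg years
  Marketing: 2 records, 120584.67 total salary, 16.00 avg years
  Research: 1 records, 150216.50 total salary, 2.00 avg years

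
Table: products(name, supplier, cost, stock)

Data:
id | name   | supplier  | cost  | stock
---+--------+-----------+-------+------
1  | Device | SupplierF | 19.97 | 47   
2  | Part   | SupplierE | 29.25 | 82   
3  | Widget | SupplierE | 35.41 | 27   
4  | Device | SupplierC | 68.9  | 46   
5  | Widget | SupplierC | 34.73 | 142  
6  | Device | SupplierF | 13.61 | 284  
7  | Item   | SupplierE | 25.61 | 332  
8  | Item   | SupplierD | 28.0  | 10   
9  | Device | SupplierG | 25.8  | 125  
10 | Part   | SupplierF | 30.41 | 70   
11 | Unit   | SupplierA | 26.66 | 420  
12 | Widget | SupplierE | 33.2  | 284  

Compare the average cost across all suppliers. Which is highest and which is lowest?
SELECT supplier, AVG(cost)
FROM products
GROUP BY supplier
ORDER BY AVG(cost)

All groups:
  SupplierF: 21.33
  SupplierG: 25.80
  SupplierA: 26.66
  SupplierD: 28.00
  SupplierE: 30.87
  SupplierC: 51.82

Highest: SupplierC (51.82)
Lowest: SupplierF (21.33)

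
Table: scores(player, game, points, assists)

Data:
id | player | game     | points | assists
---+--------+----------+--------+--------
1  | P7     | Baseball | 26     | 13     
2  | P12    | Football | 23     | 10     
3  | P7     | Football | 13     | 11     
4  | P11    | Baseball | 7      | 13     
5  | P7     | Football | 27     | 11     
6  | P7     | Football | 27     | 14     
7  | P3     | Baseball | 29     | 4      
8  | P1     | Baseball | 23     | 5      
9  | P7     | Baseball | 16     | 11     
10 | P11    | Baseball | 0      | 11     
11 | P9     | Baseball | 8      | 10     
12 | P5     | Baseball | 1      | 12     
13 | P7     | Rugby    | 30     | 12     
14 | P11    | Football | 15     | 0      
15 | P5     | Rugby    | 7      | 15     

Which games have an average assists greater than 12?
SELECT game, AVG(assists)
FROM scores
GROUP BY game
HAVING AVG(assists) > 12

Result:
  Rugby: avg=13.50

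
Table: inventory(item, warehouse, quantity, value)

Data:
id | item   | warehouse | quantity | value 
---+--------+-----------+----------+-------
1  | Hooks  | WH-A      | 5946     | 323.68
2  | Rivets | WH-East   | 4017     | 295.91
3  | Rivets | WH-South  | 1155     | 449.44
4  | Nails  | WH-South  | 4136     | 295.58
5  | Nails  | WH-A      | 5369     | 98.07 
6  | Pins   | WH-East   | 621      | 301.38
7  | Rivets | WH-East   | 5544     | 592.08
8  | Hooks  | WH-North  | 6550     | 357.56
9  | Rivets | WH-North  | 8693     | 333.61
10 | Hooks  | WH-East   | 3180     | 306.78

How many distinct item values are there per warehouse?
SELECT warehouse, COUNT(DISTINCT item)
FROM inventory
GROUP BY warehouse

Result:
  WH-A: 2 distinct
  WH-East: 3 distinct
  WH-North: 2 distinct
  WH-South: 2 distinct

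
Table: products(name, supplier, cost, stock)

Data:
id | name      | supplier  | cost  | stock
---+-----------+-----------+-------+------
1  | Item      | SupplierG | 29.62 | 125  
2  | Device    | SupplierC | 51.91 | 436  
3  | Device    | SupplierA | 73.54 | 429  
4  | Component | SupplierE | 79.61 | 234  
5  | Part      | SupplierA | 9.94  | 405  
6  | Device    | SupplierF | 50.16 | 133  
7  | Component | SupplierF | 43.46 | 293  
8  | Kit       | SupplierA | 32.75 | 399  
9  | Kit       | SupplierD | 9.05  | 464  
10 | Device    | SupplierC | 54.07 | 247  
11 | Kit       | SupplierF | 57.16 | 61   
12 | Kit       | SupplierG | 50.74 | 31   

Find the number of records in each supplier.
SELECT supplier, COUNT(*) as count
FROM products
GROUP BY supplier

Result:
  SupplierA: 3
  SupplierC: 2
  SupplierD: 1
  SupplierE: 1
  SupplierF: 3
  SupplierG: 2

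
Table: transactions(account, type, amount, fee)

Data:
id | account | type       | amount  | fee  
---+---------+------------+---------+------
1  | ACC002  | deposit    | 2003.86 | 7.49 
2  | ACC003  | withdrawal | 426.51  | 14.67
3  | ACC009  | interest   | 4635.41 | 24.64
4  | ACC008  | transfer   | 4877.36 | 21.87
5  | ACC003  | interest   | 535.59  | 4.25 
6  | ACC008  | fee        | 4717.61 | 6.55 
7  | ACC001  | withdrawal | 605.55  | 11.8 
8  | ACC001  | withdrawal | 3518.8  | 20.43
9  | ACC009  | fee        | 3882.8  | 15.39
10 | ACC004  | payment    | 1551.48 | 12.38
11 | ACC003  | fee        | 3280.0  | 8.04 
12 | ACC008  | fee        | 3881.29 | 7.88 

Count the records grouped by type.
SELECT type, COUNT(*) as count
FROM transactions
GROUP BY type

Result:
  deposit: 1
  fee: 4
  interest: 2
  payment: 1
  transfer: 1
  withdrawal: 3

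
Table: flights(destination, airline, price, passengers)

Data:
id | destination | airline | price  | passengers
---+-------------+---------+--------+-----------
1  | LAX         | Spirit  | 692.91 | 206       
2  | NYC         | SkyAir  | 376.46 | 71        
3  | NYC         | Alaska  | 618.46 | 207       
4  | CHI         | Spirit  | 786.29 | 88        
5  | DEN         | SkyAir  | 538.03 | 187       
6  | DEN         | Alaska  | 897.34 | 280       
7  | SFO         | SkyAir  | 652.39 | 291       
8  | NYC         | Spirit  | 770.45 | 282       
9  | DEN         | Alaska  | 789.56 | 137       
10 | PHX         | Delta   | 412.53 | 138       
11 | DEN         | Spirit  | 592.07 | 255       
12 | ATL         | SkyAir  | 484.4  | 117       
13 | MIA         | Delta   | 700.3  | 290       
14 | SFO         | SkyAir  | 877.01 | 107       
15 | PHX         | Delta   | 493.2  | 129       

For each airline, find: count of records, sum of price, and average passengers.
SELECT airline,
       COUNT(*) as cnt,
       SUM(price) as total_price,
       AVG(passengers) as avg_passengers
FROM flights
GROUP BY airline

Result:
  Alaska: 3 records, 2305.36 total price, 208.00 avg passengers
  Delta: 3 records, 1606.03 total price, 185.67 avg passengers
  SkyAir: 5 records, 2928.29 total price, 154.60 avg passengers
  Spirit: 4 records, 2841.72 total price, 207.75 avg passengers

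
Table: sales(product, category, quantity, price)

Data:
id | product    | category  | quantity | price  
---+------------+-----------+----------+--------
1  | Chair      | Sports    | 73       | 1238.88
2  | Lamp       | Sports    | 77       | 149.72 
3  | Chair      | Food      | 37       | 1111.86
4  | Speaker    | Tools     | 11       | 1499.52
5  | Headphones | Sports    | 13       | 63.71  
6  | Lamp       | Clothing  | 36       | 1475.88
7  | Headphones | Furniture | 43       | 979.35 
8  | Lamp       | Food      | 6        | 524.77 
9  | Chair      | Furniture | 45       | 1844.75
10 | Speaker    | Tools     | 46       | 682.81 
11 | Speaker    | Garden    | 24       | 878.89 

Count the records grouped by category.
SELECT category, COUNT(*) as count
FROM sales
GROUP BY category

Result:
  Clothing: 1
  Food: 2
  Furniture: 2
  Garden: 1
  Sports: 3
  Tools: 2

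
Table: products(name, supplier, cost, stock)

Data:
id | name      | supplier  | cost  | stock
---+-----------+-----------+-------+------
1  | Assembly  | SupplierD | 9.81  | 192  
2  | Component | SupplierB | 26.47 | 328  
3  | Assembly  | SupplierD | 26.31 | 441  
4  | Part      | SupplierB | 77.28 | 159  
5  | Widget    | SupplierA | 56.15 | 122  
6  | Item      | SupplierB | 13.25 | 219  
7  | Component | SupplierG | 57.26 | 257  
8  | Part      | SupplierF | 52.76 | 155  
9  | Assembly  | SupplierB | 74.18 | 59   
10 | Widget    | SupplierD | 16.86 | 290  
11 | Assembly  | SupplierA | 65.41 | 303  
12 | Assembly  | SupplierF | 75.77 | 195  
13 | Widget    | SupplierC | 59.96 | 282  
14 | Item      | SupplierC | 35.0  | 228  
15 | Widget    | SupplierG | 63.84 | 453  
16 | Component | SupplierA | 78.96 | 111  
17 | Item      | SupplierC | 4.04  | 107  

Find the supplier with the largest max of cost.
SELECT supplier, MAX(cost) as val
FROM products
GROUP BY supplier
ORDER BY val DESC
LIMIT 1

Result: SupplierA with max(cost) = 78.96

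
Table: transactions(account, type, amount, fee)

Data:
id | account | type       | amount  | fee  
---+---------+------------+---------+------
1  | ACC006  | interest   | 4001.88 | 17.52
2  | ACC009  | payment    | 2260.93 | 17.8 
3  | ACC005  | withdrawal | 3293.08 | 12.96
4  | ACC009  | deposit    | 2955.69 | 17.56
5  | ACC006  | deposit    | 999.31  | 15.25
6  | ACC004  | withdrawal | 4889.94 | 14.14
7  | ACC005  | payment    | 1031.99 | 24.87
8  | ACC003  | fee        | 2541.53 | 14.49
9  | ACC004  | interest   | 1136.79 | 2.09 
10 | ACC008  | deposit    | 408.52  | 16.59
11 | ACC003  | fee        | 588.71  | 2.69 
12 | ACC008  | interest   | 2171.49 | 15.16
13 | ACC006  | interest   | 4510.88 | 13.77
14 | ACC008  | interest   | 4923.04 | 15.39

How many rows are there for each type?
SELECT type, COUNT(*) as count
FROM transactions
GROUP BY type

Result:
  deposit: 3
  fee: 2
  interest: 5
  payment: 2
  withdrawal: 2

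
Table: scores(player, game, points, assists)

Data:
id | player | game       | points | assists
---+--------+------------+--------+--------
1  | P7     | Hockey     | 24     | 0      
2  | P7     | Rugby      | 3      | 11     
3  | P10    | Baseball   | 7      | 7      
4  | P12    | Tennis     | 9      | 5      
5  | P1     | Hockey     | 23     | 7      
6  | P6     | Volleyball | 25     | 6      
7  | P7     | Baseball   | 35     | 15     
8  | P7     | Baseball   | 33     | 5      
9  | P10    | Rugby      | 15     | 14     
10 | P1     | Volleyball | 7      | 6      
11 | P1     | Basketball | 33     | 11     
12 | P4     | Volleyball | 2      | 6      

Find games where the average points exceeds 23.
SELECT game, AVG(points)
FROM scores
GROUP BY game
HAVING AVG(points) > 23

Result:
  Baseball: avg=25.00
  Basketball: avg=33.00
  Hockey: avg=23.50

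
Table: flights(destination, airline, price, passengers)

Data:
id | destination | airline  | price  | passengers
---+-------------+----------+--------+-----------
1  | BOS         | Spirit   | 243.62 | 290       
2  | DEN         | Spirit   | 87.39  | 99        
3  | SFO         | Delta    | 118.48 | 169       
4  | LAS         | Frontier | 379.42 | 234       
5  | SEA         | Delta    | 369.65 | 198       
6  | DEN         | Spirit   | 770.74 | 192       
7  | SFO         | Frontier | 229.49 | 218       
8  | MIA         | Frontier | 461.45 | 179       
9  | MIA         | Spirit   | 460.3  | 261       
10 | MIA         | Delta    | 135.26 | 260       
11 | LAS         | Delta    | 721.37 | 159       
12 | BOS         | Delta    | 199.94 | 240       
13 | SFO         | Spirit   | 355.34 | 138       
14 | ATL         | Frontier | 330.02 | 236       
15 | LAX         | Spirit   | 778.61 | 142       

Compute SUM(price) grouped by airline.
SELECT airline, SUM(price) as result
FROM flights
GROUP BY airline

Result:
  Delta: 1544.70
  Frontier: 1400.38
  Spirit: 2696.00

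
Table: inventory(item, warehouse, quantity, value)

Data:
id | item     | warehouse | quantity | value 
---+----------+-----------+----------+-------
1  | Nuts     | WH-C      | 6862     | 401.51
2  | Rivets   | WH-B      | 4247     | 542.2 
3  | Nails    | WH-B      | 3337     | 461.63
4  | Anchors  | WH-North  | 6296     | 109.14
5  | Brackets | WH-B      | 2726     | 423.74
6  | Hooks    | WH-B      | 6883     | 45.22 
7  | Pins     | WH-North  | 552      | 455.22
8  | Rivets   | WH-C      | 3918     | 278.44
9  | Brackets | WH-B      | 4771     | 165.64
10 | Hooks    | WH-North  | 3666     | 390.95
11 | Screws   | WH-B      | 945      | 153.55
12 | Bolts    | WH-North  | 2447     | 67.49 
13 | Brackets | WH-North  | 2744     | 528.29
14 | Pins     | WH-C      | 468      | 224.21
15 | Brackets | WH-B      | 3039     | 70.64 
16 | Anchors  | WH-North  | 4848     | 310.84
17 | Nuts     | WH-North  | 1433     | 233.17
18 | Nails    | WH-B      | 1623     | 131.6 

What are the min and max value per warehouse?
SELECT warehouse, MIN(value), MAX(value)
FROM inventory
GROUP BY warehouse

Result:
  WH-B: min=45.22, max=542.20
  WH-C: min=224.21, max=401.51
  WH-North: min=67.49, max=528.29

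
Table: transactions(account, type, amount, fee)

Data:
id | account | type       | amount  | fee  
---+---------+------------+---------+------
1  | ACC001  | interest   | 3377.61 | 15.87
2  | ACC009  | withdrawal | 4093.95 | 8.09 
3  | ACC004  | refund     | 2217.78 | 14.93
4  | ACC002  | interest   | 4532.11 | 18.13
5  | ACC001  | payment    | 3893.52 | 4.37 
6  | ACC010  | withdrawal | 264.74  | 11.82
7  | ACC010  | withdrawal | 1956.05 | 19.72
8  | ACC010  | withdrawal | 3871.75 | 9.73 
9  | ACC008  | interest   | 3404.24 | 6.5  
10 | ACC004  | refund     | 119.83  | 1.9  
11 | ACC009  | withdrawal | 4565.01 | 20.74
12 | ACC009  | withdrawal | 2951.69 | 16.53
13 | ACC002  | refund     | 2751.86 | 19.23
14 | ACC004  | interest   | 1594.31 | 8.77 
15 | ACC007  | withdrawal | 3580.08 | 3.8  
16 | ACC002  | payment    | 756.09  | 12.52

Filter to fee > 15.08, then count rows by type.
SELECT type, COUNT(*)
FROM transactions
WHERE fee > 15.08
GROUP BY type

Note: WHERE filters rows before grouping.

Result:
  interest: 2
  refund: 1
  withdrawal: 3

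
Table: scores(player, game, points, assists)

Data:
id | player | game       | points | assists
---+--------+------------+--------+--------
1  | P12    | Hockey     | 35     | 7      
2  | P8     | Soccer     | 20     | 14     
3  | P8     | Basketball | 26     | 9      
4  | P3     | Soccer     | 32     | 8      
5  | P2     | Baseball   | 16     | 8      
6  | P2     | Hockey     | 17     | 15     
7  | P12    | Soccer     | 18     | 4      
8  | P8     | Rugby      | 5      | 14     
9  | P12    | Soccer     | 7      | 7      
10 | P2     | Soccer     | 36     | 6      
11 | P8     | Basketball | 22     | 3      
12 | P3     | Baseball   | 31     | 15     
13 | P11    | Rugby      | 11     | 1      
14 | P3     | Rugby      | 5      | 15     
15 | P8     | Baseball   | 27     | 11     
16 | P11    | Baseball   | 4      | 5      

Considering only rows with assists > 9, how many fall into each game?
SELECT game, COUNT(*)
FROM scores
WHERE assists > 9
GROUP BY game

Note: WHERE filters rows before grouping.

Result:
  Baseball: 2
  Hockey: 1
  Rugby: 2
  Soccer: 1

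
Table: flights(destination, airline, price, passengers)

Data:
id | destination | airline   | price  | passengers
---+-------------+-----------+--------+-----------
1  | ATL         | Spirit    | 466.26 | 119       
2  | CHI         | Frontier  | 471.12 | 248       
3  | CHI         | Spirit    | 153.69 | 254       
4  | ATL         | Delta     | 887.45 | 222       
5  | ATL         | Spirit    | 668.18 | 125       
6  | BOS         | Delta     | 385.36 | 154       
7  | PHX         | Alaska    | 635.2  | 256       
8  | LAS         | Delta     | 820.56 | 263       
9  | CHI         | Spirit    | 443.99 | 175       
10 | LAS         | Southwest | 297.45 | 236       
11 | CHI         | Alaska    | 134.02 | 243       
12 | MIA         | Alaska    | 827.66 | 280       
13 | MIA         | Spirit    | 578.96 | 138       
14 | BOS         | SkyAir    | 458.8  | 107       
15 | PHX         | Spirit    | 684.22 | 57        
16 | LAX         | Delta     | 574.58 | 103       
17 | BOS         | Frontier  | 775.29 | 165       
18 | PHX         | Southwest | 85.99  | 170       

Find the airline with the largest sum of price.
SELECT airline, SUM(price) as val
FROM flights
GROUP BY airline
ORDER BY val DESC
LIMIT 1

Result: Spirit with sum(price) = 2995.30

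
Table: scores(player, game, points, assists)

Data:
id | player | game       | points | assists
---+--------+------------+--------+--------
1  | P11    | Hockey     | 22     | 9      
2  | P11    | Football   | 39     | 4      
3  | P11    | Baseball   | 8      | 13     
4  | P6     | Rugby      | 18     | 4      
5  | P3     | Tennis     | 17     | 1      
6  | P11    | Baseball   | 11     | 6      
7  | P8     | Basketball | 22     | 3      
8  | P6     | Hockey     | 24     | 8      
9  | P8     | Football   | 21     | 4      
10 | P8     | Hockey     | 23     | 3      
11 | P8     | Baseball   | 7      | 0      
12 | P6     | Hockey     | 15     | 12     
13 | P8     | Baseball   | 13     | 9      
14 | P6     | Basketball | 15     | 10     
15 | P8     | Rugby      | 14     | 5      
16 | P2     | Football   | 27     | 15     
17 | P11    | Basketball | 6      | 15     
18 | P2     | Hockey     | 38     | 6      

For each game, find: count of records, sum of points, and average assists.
SELECT game,
       COUNT(*) as cnt,
       SUM(points) as total_points,
       AVG(assists) as avg_assists
FROM scores
GROUP BY game

Result:
  Baseball: 4 records, 39 total points, 7.00 avg assists
  Basketball: 3 records, 43 total points, 9.33 avg assists
  Football: 3 records, 87 total points, 7.67 avg assists
  Hockey: 5 records, 122 total points, 7.60 avg assists
  Rugby: 2 records, 32 total points, 4.50 avg assists
  Tennis: 1 records, 17 total points, 1.00 avg assists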